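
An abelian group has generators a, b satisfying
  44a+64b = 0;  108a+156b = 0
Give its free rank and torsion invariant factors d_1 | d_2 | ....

rank_ℚ(R)=2; free=2−2=0
SNF(R) diag = [4, 12] → torsion [4, 12]

Answer: M ≅ ℤ/4 ⊕ ℤ/12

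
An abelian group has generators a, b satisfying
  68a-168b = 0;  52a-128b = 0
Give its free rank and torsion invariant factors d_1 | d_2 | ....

rank_ℚ(R)=2; free=2−2=0
SNF(R) diag = [4, 8] → torsion [4, 8]

Answer: M ≅ ℤ/4 ⊕ ℤ/8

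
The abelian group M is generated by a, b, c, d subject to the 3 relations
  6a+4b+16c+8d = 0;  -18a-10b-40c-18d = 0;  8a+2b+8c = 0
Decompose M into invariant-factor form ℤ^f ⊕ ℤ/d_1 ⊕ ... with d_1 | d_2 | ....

Answer: M ≅ ℤ^1 ⊕ ℤ/2 ⊕ ℤ/2 ⊕ ℤ/2

Derivation:
rank_ℚ(R)=3; free=4−3=1
SNF(R) diag = [2, 2, 2] → torsion [2, 2, 2]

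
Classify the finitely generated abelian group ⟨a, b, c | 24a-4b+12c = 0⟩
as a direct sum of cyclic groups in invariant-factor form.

Answer: M ≅ ℤ^2 ⊕ ℤ/4

Derivation:
rank_ℚ(R)=1; free=3−1=2
SNF(R) diag = [4] → torsion [4]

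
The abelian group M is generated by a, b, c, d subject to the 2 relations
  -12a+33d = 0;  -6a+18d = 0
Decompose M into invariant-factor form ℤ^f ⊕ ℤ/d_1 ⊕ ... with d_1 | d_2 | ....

rank_ℚ(R)=2; free=4−2=2
SNF(R) diag = [3, 6] → torsion [3, 6]

Answer: M ≅ ℤ^2 ⊕ ℤ/3 ⊕ ℤ/6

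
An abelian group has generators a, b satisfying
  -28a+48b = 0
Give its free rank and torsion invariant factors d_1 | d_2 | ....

Answer: M ≅ ℤ^1 ⊕ ℤ/4

Derivation:
rank_ℚ(R)=1; free=2−1=1
SNF(R) diag = [4] → torsion [4]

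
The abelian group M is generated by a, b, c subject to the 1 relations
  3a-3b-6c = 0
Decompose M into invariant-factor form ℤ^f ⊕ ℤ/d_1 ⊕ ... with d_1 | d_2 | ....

rank_ℚ(R)=1; free=3−1=2
SNF(R) diag = [3] → torsion [3]

Answer: M ≅ ℤ^2 ⊕ ℤ/3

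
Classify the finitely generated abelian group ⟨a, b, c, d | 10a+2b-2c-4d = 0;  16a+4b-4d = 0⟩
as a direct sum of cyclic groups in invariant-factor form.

Answer: M ≅ ℤ^2 ⊕ ℤ/2 ⊕ ℤ/4

Derivation:
rank_ℚ(R)=2; free=4−2=2
SNF(R) diag = [2, 4] → torsion [2, 4]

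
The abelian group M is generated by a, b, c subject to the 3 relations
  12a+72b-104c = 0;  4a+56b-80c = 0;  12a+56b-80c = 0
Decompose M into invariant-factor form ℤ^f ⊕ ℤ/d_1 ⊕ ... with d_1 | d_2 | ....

Answer: M ≅ ℤ/4 ⊕ ℤ/8 ⊕ ℤ/16

Derivation:
rank_ℚ(R)=3; free=3−3=0
SNF(R) diag = [4, 8, 16] → torsion [4, 8, 16]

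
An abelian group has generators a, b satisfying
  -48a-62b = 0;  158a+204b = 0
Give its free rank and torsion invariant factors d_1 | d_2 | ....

Answer: M ≅ ℤ/2 ⊕ ℤ/2

Derivation:
rank_ℚ(R)=2; free=2−2=0
SNF(R) diag = [2, 2] → torsion [2, 2]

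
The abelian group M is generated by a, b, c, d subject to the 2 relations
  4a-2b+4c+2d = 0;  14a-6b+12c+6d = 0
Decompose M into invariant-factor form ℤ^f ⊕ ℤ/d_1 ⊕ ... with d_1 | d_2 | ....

Answer: M ≅ ℤ^2 ⊕ ℤ/2 ⊕ ℤ/2

Derivation:
rank_ℚ(R)=2; free=4−2=2
SNF(R) diag = [2, 2] → torsion [2, 2]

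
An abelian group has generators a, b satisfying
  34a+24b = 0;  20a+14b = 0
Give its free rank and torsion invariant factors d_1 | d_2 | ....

Answer: M ≅ ℤ/2 ⊕ ℤ/2

Derivation:
rank_ℚ(R)=2; free=2−2=0
SNF(R) diag = [2, 2] → torsion [2, 2]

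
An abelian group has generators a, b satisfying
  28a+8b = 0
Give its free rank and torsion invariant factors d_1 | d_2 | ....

Answer: M ≅ ℤ^1 ⊕ ℤ/4

Derivation:
rank_ℚ(R)=1; free=2−1=1
SNF(R) diag = [4] → torsion [4]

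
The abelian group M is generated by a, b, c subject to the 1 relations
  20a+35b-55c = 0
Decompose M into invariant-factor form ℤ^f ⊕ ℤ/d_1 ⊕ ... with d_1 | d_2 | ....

Answer: M ≅ ℤ^2 ⊕ ℤ/5

Derivation:
rank_ℚ(R)=1; free=3−1=2
SNF(R) diag = [5] → torsion [5]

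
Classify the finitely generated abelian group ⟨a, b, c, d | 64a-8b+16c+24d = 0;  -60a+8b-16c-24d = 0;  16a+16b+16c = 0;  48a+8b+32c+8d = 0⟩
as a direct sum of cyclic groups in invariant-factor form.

Answer: M ≅ ℤ/4 ⊕ ℤ/8 ⊕ ℤ/16 ⊕ ℤ/48

Derivation:
rank_ℚ(R)=4; free=4−4=0
SNF(R) diag = [4, 8, 16, 48] → torsion [4, 8, 16, 48]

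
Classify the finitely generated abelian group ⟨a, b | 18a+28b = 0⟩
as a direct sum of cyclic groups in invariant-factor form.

rank_ℚ(R)=1; free=2−1=1
SNF(R) diag = [2] → torsion [2]

Answer: M ≅ ℤ^1 ⊕ ℤ/2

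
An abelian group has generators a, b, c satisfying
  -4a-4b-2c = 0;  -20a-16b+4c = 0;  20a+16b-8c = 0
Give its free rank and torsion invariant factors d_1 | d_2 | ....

rank_ℚ(R)=3; free=3−3=0
SNF(R) diag = [2, 4, 8] → torsion [2, 4, 8]

Answer: M ≅ ℤ/2 ⊕ ℤ/4 ⊕ ℤ/8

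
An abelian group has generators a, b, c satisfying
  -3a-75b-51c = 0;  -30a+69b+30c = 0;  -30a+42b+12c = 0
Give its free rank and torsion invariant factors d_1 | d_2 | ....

Answer: M ≅ ℤ/3 ⊕ ℤ/9 ⊕ ℤ/18

Derivation:
rank_ℚ(R)=3; free=3−3=0
SNF(R) diag = [3, 9, 18] → torsion [3, 9, 18]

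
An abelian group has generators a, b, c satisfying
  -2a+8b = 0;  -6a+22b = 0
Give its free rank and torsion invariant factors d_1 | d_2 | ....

rank_ℚ(R)=2; free=3−2=1
SNF(R) diag = [2, 2] → torsion [2, 2]

Answer: M ≅ ℤ^1 ⊕ ℤ/2 ⊕ ℤ/2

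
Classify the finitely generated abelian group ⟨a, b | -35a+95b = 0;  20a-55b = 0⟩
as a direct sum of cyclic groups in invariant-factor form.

Answer: M ≅ ℤ/5 ⊕ ℤ/5

Derivation:
rank_ℚ(R)=2; free=2−2=0
SNF(R) diag = [5, 5] → torsion [5, 5]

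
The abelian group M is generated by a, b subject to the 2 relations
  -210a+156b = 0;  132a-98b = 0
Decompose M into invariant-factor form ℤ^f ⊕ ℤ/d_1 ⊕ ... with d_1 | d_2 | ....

Answer: M ≅ ℤ/2 ⊕ ℤ/6

Derivation:
rank_ℚ(R)=2; free=2−2=0
SNF(R) diag = [2, 6] → torsion [2, 6]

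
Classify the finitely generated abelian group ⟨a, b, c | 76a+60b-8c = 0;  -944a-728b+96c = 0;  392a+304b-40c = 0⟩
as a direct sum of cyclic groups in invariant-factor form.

Answer: M ≅ ℤ/4 ⊕ ℤ/8 ⊕ ℤ/8

Derivation:
rank_ℚ(R)=3; free=3−3=0
SNF(R) diag = [4, 8, 8] → torsion [4, 8, 8]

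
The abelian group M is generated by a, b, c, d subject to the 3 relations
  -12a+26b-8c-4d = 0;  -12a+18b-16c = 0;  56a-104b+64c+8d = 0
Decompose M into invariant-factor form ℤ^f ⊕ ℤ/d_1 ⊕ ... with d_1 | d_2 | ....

rank_ℚ(R)=3; free=4−3=1
SNF(R) diag = [2, 4, 8] → torsion [2, 4, 8]

Answer: M ≅ ℤ^1 ⊕ ℤ/2 ⊕ ℤ/4 ⊕ ℤ/8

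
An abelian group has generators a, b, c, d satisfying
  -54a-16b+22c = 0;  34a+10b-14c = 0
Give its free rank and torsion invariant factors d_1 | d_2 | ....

Answer: M ≅ ℤ^2 ⊕ ℤ/2 ⊕ ℤ/2

Derivation:
rank_ℚ(R)=2; free=4−2=2
SNF(R) diag = [2, 2] → torsion [2, 2]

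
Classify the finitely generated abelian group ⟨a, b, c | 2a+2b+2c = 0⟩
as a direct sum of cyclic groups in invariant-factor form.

Answer: M ≅ ℤ^2 ⊕ ℤ/2

Derivation:
rank_ℚ(R)=1; free=3−1=2
SNF(R) diag = [2] → torsion [2]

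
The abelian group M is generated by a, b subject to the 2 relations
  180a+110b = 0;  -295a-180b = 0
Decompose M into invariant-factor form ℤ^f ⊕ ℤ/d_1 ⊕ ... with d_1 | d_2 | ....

rank_ℚ(R)=2; free=2−2=0
SNF(R) diag = [5, 10] → torsion [5, 10]

Answer: M ≅ ℤ/5 ⊕ ℤ/10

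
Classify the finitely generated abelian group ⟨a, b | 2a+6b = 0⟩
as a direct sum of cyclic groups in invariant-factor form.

Answer: M ≅ ℤ^1 ⊕ ℤ/2

Derivation:
rank_ℚ(R)=1; free=2−1=1
SNF(R) diag = [2] → torsion [2]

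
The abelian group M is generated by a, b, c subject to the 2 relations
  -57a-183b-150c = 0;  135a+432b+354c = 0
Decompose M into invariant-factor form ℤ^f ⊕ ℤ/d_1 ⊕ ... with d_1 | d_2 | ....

rank_ℚ(R)=2; free=3−2=1
SNF(R) diag = [3, 3] → torsion [3, 3]

Answer: M ≅ ℤ^1 ⊕ ℤ/3 ⊕ ℤ/3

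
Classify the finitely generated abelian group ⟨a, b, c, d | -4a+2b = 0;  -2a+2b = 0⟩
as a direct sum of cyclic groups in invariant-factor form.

rank_ℚ(R)=2; free=4−2=2
SNF(R) diag = [2, 2] → torsion [2, 2]

Answer: M ≅ ℤ^2 ⊕ ℤ/2 ⊕ ℤ/2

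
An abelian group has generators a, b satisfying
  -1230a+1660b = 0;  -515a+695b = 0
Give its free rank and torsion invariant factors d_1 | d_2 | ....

Answer: M ≅ ℤ/5 ⊕ ℤ/10

Derivation:
rank_ℚ(R)=2; free=2−2=0
SNF(R) diag = [5, 10] → torsion [5, 10]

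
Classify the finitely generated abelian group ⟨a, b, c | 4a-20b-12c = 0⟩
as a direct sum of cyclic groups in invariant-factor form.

Answer: M ≅ ℤ^2 ⊕ ℤ/4

Derivation:
rank_ℚ(R)=1; free=3−1=2
SNF(R) diag = [4] → torsion [4]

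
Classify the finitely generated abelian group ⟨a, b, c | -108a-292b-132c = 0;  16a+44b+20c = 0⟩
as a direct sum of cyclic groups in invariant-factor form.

rank_ℚ(R)=2; free=3−2=1
SNF(R) diag = [4, 4] → torsion [4, 4]

Answer: M ≅ ℤ^1 ⊕ ℤ/4 ⊕ ℤ/4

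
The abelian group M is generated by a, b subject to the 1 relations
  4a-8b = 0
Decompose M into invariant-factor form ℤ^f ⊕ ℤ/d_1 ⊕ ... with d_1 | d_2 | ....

Answer: M ≅ ℤ^1 ⊕ ℤ/4

Derivation:
rank_ℚ(R)=1; free=2−1=1
SNF(R) diag = [4] → torsion [4]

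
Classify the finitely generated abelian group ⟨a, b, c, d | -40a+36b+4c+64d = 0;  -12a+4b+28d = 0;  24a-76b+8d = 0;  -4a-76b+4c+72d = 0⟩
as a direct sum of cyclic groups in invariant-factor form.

rank_ℚ(R)=4; free=4−4=0
SNF(R) diag = [4, 4, 12, 36] → torsion [4, 4, 12, 36]

Answer: M ≅ ℤ/4 ⊕ ℤ/4 ⊕ ℤ/12 ⊕ ℤ/36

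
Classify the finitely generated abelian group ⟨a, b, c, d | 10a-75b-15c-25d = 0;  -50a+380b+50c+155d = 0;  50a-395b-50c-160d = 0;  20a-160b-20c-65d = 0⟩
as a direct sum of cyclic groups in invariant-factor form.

rank_ℚ(R)=4; free=4−4=0
SNF(R) diag = [5, 5, 5, 10] → torsion [5, 5, 5, 10]

Answer: M ≅ ℤ/5 ⊕ ℤ/5 ⊕ ℤ/5 ⊕ ℤ/10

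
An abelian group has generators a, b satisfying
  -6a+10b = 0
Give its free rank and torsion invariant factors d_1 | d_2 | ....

Answer: M ≅ ℤ^1 ⊕ ℤ/2

Derivation:
rank_ℚ(R)=1; free=2−1=1
SNF(R) diag = [2] → torsion [2]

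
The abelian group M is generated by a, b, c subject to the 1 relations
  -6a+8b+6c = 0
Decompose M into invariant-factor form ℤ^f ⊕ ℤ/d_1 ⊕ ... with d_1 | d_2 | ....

Answer: M ≅ ℤ^2 ⊕ ℤ/2

Derivation:
rank_ℚ(R)=1; free=3−1=2
SNF(R) diag = [2] → torsion [2]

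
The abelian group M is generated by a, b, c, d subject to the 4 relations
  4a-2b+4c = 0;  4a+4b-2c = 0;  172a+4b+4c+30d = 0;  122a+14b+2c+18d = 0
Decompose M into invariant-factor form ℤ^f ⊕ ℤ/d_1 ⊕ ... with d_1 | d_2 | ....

rank_ℚ(R)=4; free=4−4=0
SNF(R) diag = [2, 6, 6, 18] → torsion [2, 6, 6, 18]

Answer: M ≅ ℤ/2 ⊕ ℤ/6 ⊕ ℤ/6 ⊕ ℤ/18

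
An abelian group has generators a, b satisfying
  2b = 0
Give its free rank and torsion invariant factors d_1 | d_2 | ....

Answer: M ≅ ℤ^1 ⊕ ℤ/2

Derivation:
rank_ℚ(R)=1; free=2−1=1
SNF(R) diag = [2] → torsion [2]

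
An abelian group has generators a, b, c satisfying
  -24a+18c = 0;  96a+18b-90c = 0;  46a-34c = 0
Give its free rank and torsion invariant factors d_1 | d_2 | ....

rank_ℚ(R)=3; free=3−3=0
SNF(R) diag = [2, 6, 18] → torsion [2, 6, 18]

Answer: M ≅ ℤ/2 ⊕ ℤ/6 ⊕ ℤ/18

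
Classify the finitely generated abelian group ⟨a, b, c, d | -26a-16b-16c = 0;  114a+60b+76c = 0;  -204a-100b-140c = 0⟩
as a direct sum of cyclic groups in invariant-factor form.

rank_ℚ(R)=3; free=4−3=1
SNF(R) diag = [2, 4, 8] → torsion [2, 4, 8]

Answer: M ≅ ℤ^1 ⊕ ℤ/2 ⊕ ℤ/4 ⊕ ℤ/8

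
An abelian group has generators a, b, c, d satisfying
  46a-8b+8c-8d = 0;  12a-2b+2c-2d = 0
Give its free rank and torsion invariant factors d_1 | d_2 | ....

Answer: M ≅ ℤ^2 ⊕ ℤ/2 ⊕ ℤ/2

Derivation:
rank_ℚ(R)=2; free=4−2=2
SNF(R) diag = [2, 2] → torsion [2, 2]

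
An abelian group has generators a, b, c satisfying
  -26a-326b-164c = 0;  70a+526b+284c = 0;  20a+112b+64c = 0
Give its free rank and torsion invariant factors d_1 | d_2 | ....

Answer: M ≅ ℤ/2 ⊕ ℤ/4 ⊕ ℤ/8

Derivation:
rank_ℚ(R)=3; free=3−3=0
SNF(R) diag = [2, 4, 8] → torsion [2, 4, 8]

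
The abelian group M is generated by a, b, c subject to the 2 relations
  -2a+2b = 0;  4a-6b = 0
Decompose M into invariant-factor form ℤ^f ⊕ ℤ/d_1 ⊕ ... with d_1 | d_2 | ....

Answer: M ≅ ℤ^1 ⊕ ℤ/2 ⊕ ℤ/2

Derivation:
rank_ℚ(R)=2; free=3−2=1
SNF(R) diag = [2, 2] → torsion [2, 2]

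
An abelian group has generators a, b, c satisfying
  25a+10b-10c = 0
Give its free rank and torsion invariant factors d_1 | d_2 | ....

Answer: M ≅ ℤ^2 ⊕ ℤ/5

Derivation:
rank_ℚ(R)=1; free=3−1=2
SNF(R) diag = [5] → torsion [5]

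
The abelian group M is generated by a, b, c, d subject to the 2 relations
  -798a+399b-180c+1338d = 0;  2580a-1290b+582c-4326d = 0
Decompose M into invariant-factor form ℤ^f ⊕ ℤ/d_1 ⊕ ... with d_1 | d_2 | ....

rank_ℚ(R)=2; free=4−2=2
SNF(R) diag = [3, 6] → torsion [3, 6]

Answer: M ≅ ℤ^2 ⊕ ℤ/3 ⊕ ℤ/6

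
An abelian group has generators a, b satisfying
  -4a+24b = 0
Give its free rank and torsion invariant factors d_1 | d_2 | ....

rank_ℚ(R)=1; free=2−1=1
SNF(R) diag = [4] → torsion [4]

Answer: M ≅ ℤ^1 ⊕ ℤ/4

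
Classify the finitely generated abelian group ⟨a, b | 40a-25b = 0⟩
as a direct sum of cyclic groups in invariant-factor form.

rank_ℚ(R)=1; free=2−1=1
SNF(R) diag = [5] → torsion [5]

Answer: M ≅ ℤ^1 ⊕ ℤ/5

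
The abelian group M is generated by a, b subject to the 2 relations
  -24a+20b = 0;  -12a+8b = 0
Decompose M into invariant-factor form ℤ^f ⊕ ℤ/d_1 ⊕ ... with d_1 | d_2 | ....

rank_ℚ(R)=2; free=2−2=0
SNF(R) diag = [4, 12] → torsion [4, 12]

Answer: M ≅ ℤ/4 ⊕ ℤ/12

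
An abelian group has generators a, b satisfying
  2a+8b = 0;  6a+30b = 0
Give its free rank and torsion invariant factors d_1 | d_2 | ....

rank_ℚ(R)=2; free=2−2=0
SNF(R) diag = [2, 6] → torsion [2, 6]

Answer: M ≅ ℤ/2 ⊕ ℤ/6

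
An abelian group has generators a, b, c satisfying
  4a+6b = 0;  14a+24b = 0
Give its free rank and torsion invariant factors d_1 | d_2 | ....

rank_ℚ(R)=2; free=3−2=1
SNF(R) diag = [2, 6] → torsion [2, 6]

Answer: M ≅ ℤ^1 ⊕ ℤ/2 ⊕ ℤ/6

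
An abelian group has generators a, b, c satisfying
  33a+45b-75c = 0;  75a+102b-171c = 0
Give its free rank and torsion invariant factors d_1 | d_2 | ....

rank_ℚ(R)=2; free=3−2=1
SNF(R) diag = [3, 3] → torsion [3, 3]

Answer: M ≅ ℤ^1 ⊕ ℤ/3 ⊕ ℤ/3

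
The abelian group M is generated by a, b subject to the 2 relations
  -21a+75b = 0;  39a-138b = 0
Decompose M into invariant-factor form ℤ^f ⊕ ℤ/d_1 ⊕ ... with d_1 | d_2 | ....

Answer: M ≅ ℤ/3 ⊕ ℤ/9

Derivation:
rank_ℚ(R)=2; free=2−2=0
SNF(R) diag = [3, 9] → torsion [3, 9]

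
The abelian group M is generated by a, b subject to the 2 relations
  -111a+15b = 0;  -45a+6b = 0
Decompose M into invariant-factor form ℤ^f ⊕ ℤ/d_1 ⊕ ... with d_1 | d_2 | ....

rank_ℚ(R)=2; free=2−2=0
SNF(R) diag = [3, 3] → torsion [3, 3]

Answer: M ≅ ℤ/3 ⊕ ℤ/3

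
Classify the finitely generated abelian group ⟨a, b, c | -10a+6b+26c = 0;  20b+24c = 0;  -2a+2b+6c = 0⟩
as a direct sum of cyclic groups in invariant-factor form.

Answer: M ≅ ℤ/2 ⊕ ℤ/4 ⊕ ℤ/4

Derivation:
rank_ℚ(R)=3; free=3−3=0
SNF(R) diag = [2, 4, 4] → torsion [2, 4, 4]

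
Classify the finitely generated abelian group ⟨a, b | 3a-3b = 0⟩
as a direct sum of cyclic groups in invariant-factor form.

Answer: M ≅ ℤ^1 ⊕ ℤ/3

Derivation:
rank_ℚ(R)=1; free=2−1=1
SNF(R) diag = [3] → torsion [3]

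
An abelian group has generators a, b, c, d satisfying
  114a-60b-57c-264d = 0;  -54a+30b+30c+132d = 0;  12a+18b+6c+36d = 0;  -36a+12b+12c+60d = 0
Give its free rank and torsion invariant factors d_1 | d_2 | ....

Answer: M ≅ ℤ/3 ⊕ ℤ/6 ⊕ ℤ/18 ⊕ ℤ/36

Derivation:
rank_ℚ(R)=4; free=4−4=0
SNF(R) diag = [3, 6, 18, 36] → torsion [3, 6, 18, 36]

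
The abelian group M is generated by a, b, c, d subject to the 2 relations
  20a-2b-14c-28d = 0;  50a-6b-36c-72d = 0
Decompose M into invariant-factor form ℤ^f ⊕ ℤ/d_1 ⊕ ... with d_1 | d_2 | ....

rank_ℚ(R)=2; free=4−2=2
SNF(R) diag = [2, 2] → torsion [2, 2]

Answer: M ≅ ℤ^2 ⊕ ℤ/2 ⊕ ℤ/2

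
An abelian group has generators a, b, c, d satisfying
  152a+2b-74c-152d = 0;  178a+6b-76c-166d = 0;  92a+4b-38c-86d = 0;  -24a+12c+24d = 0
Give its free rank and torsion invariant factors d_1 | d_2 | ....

rank_ℚ(R)=4; free=4−4=0
SNF(R) diag = [2, 2, 6, 12] → torsion [2, 2, 6, 12]

Answer: M ≅ ℤ/2 ⊕ ℤ/2 ⊕ ℤ/6 ⊕ ℤ/12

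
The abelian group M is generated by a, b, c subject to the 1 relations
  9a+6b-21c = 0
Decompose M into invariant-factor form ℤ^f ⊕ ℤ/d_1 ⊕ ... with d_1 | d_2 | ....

Answer: M ≅ ℤ^2 ⊕ ℤ/3

Derivation:
rank_ℚ(R)=1; free=3−1=2
SNF(R) diag = [3] → torsion [3]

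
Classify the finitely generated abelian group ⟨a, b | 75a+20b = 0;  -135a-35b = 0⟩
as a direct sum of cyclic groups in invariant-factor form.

rank_ℚ(R)=2; free=2−2=0
SNF(R) diag = [5, 15] → torsion [5, 15]

Answer: M ≅ ℤ/5 ⊕ ℤ/15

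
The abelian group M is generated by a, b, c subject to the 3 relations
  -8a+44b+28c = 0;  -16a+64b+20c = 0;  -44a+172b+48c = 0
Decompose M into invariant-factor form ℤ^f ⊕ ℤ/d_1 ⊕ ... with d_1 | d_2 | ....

Answer: M ≅ ℤ/4 ⊕ ℤ/4 ⊕ ℤ/12

Derivation:
rank_ℚ(R)=3; free=3−3=0
SNF(R) diag = [4, 4, 12] → torsion [4, 4, 12]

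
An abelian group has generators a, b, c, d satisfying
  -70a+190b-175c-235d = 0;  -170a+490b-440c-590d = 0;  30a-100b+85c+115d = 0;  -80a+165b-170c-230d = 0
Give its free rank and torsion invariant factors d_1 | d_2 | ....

rank_ℚ(R)=4; free=4−4=0
SNF(R) diag = [5, 5, 10, 30] → torsion [5, 5, 10, 30]

Answer: M ≅ ℤ/5 ⊕ ℤ/5 ⊕ ℤ/10 ⊕ ℤ/30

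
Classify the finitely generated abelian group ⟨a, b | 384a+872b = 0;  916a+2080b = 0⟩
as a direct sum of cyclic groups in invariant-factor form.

rank_ℚ(R)=2; free=2−2=0
SNF(R) diag = [4, 8] → torsion [4, 8]

Answer: M ≅ ℤ/4 ⊕ ℤ/8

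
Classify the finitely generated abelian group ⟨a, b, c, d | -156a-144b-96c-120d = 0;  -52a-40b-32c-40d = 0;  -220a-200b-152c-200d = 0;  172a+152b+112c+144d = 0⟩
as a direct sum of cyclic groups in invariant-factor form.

Answer: M ≅ ℤ/4 ⊕ ℤ/8 ⊕ ℤ/8 ⊕ ℤ/24

Derivation:
rank_ℚ(R)=4; free=4−4=0
SNF(R) diag = [4, 8, 8, 24] → torsion [4, 8, 8, 24]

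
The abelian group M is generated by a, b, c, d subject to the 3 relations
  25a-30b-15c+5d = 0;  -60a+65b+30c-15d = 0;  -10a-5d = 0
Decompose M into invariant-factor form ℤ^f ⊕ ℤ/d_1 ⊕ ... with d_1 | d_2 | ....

rank_ℚ(R)=3; free=4−3=1
SNF(R) diag = [5, 5, 15] → torsion [5, 5, 15]

Answer: M ≅ ℤ^1 ⊕ ℤ/5 ⊕ ℤ/5 ⊕ ℤ/15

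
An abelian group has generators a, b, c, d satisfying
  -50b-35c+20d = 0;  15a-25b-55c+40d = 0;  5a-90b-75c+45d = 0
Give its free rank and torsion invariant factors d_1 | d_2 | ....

rank_ℚ(R)=3; free=4−3=1
SNF(R) diag = [5, 5, 15] → torsion [5, 5, 15]

Answer: M ≅ ℤ^1 ⊕ ℤ/5 ⊕ ℤ/5 ⊕ ℤ/15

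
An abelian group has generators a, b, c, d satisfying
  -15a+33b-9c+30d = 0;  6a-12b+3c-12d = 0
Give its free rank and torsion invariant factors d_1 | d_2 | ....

Answer: M ≅ ℤ^2 ⊕ ℤ/3 ⊕ ℤ/3

Derivation:
rank_ℚ(R)=2; free=4−2=2
SNF(R) diag = [3, 3] → torsion [3, 3]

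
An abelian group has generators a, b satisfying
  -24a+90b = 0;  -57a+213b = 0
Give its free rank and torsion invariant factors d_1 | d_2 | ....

Answer: M ≅ ℤ/3 ⊕ ℤ/6

Derivation:
rank_ℚ(R)=2; free=2−2=0
SNF(R) diag = [3, 6] → torsion [3, 6]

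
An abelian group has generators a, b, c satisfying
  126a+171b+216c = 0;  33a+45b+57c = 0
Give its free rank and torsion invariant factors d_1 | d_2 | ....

Answer: M ≅ ℤ^1 ⊕ ℤ/3 ⊕ ℤ/9

Derivation:
rank_ℚ(R)=2; free=3−2=1
SNF(R) diag = [3, 9] → torsion [3, 9]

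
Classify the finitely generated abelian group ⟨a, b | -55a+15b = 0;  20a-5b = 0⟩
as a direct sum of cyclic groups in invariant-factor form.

rank_ℚ(R)=2; free=2−2=0
SNF(R) diag = [5, 5] → torsion [5, 5]

Answer: M ≅ ℤ/5 ⊕ ℤ/5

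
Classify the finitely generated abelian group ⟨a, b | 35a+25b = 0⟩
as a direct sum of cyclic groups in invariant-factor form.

Answer: M ≅ ℤ^1 ⊕ ℤ/5

Derivation:
rank_ℚ(R)=1; free=2−1=1
SNF(R) diag = [5] → torsion [5]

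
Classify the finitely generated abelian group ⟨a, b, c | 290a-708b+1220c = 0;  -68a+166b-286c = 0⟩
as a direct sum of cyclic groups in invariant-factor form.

rank_ℚ(R)=2; free=3−2=1
SNF(R) diag = [2, 2] → torsion [2, 2]

Answer: M ≅ ℤ^1 ⊕ ℤ/2 ⊕ ℤ/2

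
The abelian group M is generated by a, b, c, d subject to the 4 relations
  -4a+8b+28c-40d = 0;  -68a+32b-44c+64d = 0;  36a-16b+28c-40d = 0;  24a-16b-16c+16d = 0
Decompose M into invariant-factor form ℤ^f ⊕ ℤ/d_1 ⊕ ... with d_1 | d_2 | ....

rank_ℚ(R)=4; free=4−4=0
SNF(R) diag = [4, 8, 8, 8] → torsion [4, 8, 8, 8]

Answer: M ≅ ℤ/4 ⊕ ℤ/8 ⊕ ℤ/8 ⊕ ℤ/8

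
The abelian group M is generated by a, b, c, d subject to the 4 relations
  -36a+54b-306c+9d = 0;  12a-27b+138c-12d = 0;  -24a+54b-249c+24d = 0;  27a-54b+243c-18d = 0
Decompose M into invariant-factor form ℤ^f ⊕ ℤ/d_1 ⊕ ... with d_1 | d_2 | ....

Answer: M ≅ ℤ/3 ⊕ ℤ/9 ⊕ ℤ/27 ⊕ ℤ/27

Derivation:
rank_ℚ(R)=4; free=4−4=0
SNF(R) diag = [3, 9, 27, 27] → torsion [3, 9, 27, 27]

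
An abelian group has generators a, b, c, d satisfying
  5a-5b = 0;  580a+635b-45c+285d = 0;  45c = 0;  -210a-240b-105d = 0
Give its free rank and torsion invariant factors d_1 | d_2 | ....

Answer: M ≅ ℤ/5 ⊕ ℤ/15 ⊕ ℤ/45 ⊕ ℤ/45

Derivation:
rank_ℚ(R)=4; free=4−4=0
SNF(R) diag = [5, 15, 45, 45] → torsion [5, 15, 45, 45]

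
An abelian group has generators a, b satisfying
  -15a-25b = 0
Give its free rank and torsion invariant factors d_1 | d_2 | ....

Answer: M ≅ ℤ^1 ⊕ ℤ/5

Derivation:
rank_ℚ(R)=1; free=2−1=1
SNF(R) diag = [5] → torsion [5]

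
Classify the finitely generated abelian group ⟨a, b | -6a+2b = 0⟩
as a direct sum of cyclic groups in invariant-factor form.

rank_ℚ(R)=1; free=2−1=1
SNF(R) diag = [2] → torsion [2]

Answer: M ≅ ℤ^1 ⊕ ℤ/2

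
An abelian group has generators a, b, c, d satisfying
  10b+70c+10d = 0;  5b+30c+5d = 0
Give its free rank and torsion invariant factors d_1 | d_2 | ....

Answer: M ≅ ℤ^2 ⊕ ℤ/5 ⊕ ℤ/10

Derivation:
rank_ℚ(R)=2; free=4−2=2
SNF(R) diag = [5, 10] → torsion [5, 10]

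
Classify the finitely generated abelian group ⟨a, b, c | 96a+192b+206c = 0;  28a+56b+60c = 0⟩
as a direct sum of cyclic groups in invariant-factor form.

rank_ℚ(R)=2; free=3−2=1
SNF(R) diag = [2, 4] → torsion [2, 4]

Answer: M ≅ ℤ^1 ⊕ ℤ/2 ⊕ ℤ/4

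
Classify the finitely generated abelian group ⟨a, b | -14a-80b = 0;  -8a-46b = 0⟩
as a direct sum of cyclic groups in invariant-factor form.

Answer: M ≅ ℤ/2 ⊕ ℤ/2

Derivation:
rank_ℚ(R)=2; free=2−2=0
SNF(R) diag = [2, 2] → torsion [2, 2]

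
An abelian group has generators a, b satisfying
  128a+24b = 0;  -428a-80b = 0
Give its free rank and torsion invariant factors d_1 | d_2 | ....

Answer: M ≅ ℤ/4 ⊕ ℤ/8

Derivation:
rank_ℚ(R)=2; free=2−2=0
SNF(R) diag = [4, 8] → torsion [4, 8]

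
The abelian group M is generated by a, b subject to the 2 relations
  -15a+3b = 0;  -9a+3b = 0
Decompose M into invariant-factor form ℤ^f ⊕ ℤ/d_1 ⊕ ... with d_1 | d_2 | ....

Answer: M ≅ ℤ/3 ⊕ ℤ/6

Derivation:
rank_ℚ(R)=2; free=2−2=0
SNF(R) diag = [3, 6] → torsion [3, 6]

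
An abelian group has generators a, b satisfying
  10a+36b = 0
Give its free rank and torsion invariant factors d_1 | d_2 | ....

Answer: M ≅ ℤ^1 ⊕ ℤ/2

Derivation:
rank_ℚ(R)=1; free=2−1=1
SNF(R) diag = [2] → torsion [2]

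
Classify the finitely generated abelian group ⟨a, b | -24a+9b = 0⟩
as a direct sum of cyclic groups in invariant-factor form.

Answer: M ≅ ℤ^1 ⊕ ℤ/3

Derivation:
rank_ℚ(R)=1; free=2−1=1
SNF(R) diag = [3] → torsion [3]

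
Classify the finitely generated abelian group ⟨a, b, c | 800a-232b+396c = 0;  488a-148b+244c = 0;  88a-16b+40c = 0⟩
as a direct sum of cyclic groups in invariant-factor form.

rank_ℚ(R)=3; free=3−3=0
SNF(R) diag = [4, 4, 8] → torsion [4, 4, 8]

Answer: M ≅ ℤ/4 ⊕ ℤ/4 ⊕ ℤ/8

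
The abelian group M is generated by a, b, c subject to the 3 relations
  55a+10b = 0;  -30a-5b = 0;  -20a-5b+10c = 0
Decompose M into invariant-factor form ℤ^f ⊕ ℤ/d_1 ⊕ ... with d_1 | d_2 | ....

rank_ℚ(R)=3; free=3−3=0
SNF(R) diag = [5, 5, 10] → torsion [5, 5, 10]

Answer: M ≅ ℤ/5 ⊕ ℤ/5 ⊕ ℤ/10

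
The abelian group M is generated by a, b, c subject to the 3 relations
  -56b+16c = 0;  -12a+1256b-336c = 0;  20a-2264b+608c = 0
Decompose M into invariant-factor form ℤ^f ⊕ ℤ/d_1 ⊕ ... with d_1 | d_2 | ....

Answer: M ≅ ℤ/4 ⊕ ℤ/8 ⊕ ℤ/16

Derivation:
rank_ℚ(R)=3; free=3−3=0
SNF(R) diag = [4, 8, 16] → torsion [4, 8, 16]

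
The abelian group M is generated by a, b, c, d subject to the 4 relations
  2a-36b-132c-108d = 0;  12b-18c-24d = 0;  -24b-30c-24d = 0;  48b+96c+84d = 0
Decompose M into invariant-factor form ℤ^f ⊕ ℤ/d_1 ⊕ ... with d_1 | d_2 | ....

Answer: M ≅ ℤ/2 ⊕ ℤ/6 ⊕ ℤ/12 ⊕ ℤ/36

Derivation:
rank_ℚ(R)=4; free=4−4=0
SNF(R) diag = [2, 6, 12, 36] → torsion [2, 6, 12, 36]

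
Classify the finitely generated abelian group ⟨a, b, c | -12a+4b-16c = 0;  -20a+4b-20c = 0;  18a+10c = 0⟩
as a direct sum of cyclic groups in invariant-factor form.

rank_ℚ(R)=3; free=3−3=0
SNF(R) diag = [2, 4, 4] → torsion [2, 4, 4]

Answer: M ≅ ℤ/2 ⊕ ℤ/4 ⊕ ℤ/4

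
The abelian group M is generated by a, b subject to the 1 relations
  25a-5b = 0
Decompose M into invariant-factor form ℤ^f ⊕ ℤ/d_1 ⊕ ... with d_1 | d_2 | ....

Answer: M ≅ ℤ^1 ⊕ ℤ/5

Derivation:
rank_ℚ(R)=1; free=2−1=1
SNF(R) diag = [5] → torsion [5]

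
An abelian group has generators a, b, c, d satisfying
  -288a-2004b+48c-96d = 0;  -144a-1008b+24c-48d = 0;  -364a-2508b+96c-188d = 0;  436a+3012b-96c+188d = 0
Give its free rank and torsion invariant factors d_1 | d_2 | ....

Answer: M ≅ ℤ/4 ⊕ ℤ/12 ⊕ ℤ/24 ⊕ ℤ/72

Derivation:
rank_ℚ(R)=4; free=4−4=0
SNF(R) diag = [4, 12, 24, 72] → torsion [4, 12, 24, 72]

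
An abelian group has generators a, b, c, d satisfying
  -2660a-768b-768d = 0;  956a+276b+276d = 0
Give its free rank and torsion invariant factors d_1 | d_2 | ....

rank_ℚ(R)=2; free=4−2=2
SNF(R) diag = [4, 12] → torsion [4, 12]

Answer: M ≅ ℤ^2 ⊕ ℤ/4 ⊕ ℤ/12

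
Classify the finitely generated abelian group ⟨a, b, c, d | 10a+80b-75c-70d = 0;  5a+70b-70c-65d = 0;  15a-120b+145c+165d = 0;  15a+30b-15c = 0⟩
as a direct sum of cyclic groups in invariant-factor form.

Answer: M ≅ ℤ/5 ⊕ ℤ/5 ⊕ ℤ/15 ⊕ ℤ/30

Derivation:
rank_ℚ(R)=4; free=4−4=0
SNF(R) diag = [5, 5, 15, 30] → torsion [5, 5, 15, 30]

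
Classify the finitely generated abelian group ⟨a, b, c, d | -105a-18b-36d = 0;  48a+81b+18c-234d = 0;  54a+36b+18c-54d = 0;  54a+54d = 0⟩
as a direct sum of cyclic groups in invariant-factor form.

Answer: M ≅ ℤ/3 ⊕ ℤ/9 ⊕ ℤ/18 ⊕ ℤ/54

Derivation:
rank_ℚ(R)=4; free=4−4=0
SNF(R) diag = [3, 9, 18, 54] → torsion [3, 9, 18, 54]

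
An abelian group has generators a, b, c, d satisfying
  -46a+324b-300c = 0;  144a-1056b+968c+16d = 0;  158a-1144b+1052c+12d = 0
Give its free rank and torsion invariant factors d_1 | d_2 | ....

rank_ℚ(R)=3; free=4−3=1
SNF(R) diag = [2, 4, 8] → torsion [2, 4, 8]

Answer: M ≅ ℤ^1 ⊕ ℤ/2 ⊕ ℤ/4 ⊕ ℤ/8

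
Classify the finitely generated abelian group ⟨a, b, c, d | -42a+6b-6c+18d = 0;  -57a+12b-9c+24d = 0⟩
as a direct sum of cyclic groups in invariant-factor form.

rank_ℚ(R)=2; free=4−2=2
SNF(R) diag = [3, 6] → torsion [3, 6]

Answer: M ≅ ℤ^2 ⊕ ℤ/3 ⊕ ℤ/6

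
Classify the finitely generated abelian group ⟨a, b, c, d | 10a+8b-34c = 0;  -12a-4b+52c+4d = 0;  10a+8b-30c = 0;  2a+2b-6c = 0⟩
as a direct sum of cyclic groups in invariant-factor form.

rank_ℚ(R)=4; free=4−4=0
SNF(R) diag = [2, 2, 4, 4] → torsion [2, 2, 4, 4]

Answer: M ≅ ℤ/2 ⊕ ℤ/2 ⊕ ℤ/4 ⊕ ℤ/4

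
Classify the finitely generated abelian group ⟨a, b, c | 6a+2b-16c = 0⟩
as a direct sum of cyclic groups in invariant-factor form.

rank_ℚ(R)=1; free=3−1=2
SNF(R) diag = [2] → torsion [2]

Answer: M ≅ ℤ^2 ⊕ ℤ/2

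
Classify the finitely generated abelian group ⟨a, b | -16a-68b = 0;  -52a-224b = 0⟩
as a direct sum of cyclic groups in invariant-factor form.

Answer: M ≅ ℤ/4 ⊕ ℤ/12

Derivation:
rank_ℚ(R)=2; free=2−2=0
SNF(R) diag = [4, 12] → torsion [4, 12]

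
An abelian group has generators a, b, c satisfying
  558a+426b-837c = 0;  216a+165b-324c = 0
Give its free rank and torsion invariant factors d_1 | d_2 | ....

rank_ℚ(R)=2; free=3−2=1
SNF(R) diag = [3, 9] → torsion [3, 9]

Answer: M ≅ ℤ^1 ⊕ ℤ/3 ⊕ ℤ/9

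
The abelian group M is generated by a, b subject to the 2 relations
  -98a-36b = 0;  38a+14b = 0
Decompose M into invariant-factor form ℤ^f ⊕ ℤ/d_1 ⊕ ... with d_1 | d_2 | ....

Answer: M ≅ ℤ/2 ⊕ ℤ/2

Derivation:
rank_ℚ(R)=2; free=2−2=0
SNF(R) diag = [2, 2] → torsion [2, 2]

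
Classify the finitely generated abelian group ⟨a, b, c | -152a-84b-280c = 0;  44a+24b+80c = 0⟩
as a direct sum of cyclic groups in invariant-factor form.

Answer: M ≅ ℤ^1 ⊕ ℤ/4 ⊕ ℤ/4

Derivation:
rank_ℚ(R)=2; free=3−2=1
SNF(R) diag = [4, 4] → torsion [4, 4]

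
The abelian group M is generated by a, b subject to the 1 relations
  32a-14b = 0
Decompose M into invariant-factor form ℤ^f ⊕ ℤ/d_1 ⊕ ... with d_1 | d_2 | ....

rank_ℚ(R)=1; free=2−1=1
SNF(R) diag = [2] → torsion [2]

Answer: M ≅ ℤ^1 ⊕ ℤ/2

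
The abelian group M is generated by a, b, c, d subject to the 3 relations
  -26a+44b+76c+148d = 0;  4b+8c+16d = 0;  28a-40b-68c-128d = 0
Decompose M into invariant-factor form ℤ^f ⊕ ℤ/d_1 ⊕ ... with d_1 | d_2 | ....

Answer: M ≅ ℤ^1 ⊕ ℤ/2 ⊕ ℤ/4 ⊕ ℤ/12

Derivation:
rank_ℚ(R)=3; free=4−3=1
SNF(R) diag = [2, 4, 12] → torsion [2, 4, 12]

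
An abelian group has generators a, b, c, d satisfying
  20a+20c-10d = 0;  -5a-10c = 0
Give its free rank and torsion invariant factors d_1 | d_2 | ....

rank_ℚ(R)=2; free=4−2=2
SNF(R) diag = [5, 10] → torsion [5, 10]

Answer: M ≅ ℤ^2 ⊕ ℤ/5 ⊕ ℤ/10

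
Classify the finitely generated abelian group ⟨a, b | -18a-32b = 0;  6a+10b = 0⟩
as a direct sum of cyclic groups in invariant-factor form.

rank_ℚ(R)=2; free=2−2=0
SNF(R) diag = [2, 6] → torsion [2, 6]

Answer: M ≅ ℤ/2 ⊕ ℤ/6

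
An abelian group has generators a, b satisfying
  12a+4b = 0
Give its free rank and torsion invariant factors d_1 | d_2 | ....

rank_ℚ(R)=1; free=2−1=1
SNF(R) diag = [4] → torsion [4]

Answer: M ≅ ℤ^1 ⊕ ℤ/4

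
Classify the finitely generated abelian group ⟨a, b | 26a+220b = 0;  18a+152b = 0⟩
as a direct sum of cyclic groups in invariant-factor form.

rank_ℚ(R)=2; free=2−2=0
SNF(R) diag = [2, 4] → torsion [2, 4]

Answer: M ≅ ℤ/2 ⊕ ℤ/4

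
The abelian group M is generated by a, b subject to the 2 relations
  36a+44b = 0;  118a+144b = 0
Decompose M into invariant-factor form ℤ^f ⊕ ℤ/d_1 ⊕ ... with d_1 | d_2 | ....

rank_ℚ(R)=2; free=2−2=0
SNF(R) diag = [2, 4] → torsion [2, 4]

Answer: M ≅ ℤ/2 ⊕ ℤ/4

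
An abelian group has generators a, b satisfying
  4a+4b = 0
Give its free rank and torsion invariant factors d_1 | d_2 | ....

rank_ℚ(R)=1; free=2−1=1
SNF(R) diag = [4] → torsion [4]

Answer: M ≅ ℤ^1 ⊕ ℤ/4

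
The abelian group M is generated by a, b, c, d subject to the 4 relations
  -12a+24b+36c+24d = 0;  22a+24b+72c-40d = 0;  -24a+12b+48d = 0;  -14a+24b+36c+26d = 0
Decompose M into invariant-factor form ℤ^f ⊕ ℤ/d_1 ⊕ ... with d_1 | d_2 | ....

Answer: M ≅ ℤ/2 ⊕ ℤ/6 ⊕ ℤ/12 ⊕ ℤ/36

Derivation:
rank_ℚ(R)=4; free=4−4=0
SNF(R) diag = [2, 6, 12, 36] → torsion [2, 6, 12, 36]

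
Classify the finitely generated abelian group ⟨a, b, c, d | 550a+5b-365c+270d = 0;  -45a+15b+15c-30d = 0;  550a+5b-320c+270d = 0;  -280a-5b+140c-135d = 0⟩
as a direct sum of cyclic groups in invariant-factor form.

Answer: M ≅ ℤ/5 ⊕ ℤ/15 ⊕ ℤ/45 ⊕ ℤ/135

Derivation:
rank_ℚ(R)=4; free=4−4=0
SNF(R) diag = [5, 15, 45, 135] → torsion [5, 15, 45, 135]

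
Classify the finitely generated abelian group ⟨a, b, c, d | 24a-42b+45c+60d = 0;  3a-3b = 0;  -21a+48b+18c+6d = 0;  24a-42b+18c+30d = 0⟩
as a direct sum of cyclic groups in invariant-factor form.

rank_ℚ(R)=4; free=4−4=0
SNF(R) diag = [3, 3, 9, 18] → torsion [3, 3, 9, 18]

Answer: M ≅ ℤ/3 ⊕ ℤ/3 ⊕ ℤ/9 ⊕ ℤ/18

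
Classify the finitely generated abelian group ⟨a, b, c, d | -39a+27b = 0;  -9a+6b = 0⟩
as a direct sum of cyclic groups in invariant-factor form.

Answer: M ≅ ℤ^2 ⊕ ℤ/3 ⊕ ℤ/3

Derivation:
rank_ℚ(R)=2; free=4−2=2
SNF(R) diag = [3, 3] → torsion [3, 3]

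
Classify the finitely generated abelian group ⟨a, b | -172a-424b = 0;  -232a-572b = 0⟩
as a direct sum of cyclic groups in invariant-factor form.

Answer: M ≅ ℤ/4 ⊕ ℤ/4

Derivation:
rank_ℚ(R)=2; free=2−2=0
SNF(R) diag = [4, 4] → torsion [4, 4]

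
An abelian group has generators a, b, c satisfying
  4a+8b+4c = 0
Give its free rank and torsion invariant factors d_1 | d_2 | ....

Answer: M ≅ ℤ^2 ⊕ ℤ/4

Derivation:
rank_ℚ(R)=1; free=3−1=2
SNF(R) diag = [4] → torsion [4]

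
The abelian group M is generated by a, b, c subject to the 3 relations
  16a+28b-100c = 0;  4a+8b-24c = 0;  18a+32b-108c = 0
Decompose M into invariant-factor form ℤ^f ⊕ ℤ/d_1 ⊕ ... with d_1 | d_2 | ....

rank_ℚ(R)=3; free=3−3=0
SNF(R) diag = [2, 4, 8] → torsion [2, 4, 8]

Answer: M ≅ ℤ/2 ⊕ ℤ/4 ⊕ ℤ/8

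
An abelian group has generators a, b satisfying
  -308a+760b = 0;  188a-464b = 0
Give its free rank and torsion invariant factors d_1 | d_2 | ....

rank_ℚ(R)=2; free=2−2=0
SNF(R) diag = [4, 8] → torsion [4, 8]

Answer: M ≅ ℤ/4 ⊕ ℤ/8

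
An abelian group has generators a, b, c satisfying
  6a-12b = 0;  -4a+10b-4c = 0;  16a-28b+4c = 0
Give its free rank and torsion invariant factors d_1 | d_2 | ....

rank_ℚ(R)=3; free=3−3=0
SNF(R) diag = [2, 6, 12] → torsion [2, 6, 12]

Answer: M ≅ ℤ/2 ⊕ ℤ/6 ⊕ ℤ/12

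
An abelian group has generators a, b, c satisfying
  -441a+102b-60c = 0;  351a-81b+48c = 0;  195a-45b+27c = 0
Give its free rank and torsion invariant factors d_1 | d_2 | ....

rank_ℚ(R)=3; free=3−3=0
SNF(R) diag = [3, 3, 3] → torsion [3, 3, 3]

Answer: M ≅ ℤ/3 ⊕ ℤ/3 ⊕ ℤ/3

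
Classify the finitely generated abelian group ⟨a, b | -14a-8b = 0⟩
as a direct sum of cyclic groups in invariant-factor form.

rank_ℚ(R)=1; free=2−1=1
SNF(R) diag = [2] → torsion [2]

Answer: M ≅ ℤ^1 ⊕ ℤ/2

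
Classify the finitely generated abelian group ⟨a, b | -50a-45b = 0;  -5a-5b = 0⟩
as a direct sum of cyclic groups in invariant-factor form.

Answer: M ≅ ℤ/5 ⊕ ℤ/5

Derivation:
rank_ℚ(R)=2; free=2−2=0
SNF(R) diag = [5, 5] → torsion [5, 5]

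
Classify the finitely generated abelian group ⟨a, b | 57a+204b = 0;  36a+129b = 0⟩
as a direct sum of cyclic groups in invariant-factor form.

Answer: M ≅ ℤ/3 ⊕ ℤ/3

Derivation:
rank_ℚ(R)=2; free=2−2=0
SNF(R) diag = [3, 3] → torsion [3, 3]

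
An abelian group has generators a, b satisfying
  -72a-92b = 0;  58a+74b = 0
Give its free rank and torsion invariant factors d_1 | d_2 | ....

Answer: M ≅ ℤ/2 ⊕ ℤ/4

Derivation:
rank_ℚ(R)=2; free=2−2=0
SNF(R) diag = [2, 4] → torsion [2, 4]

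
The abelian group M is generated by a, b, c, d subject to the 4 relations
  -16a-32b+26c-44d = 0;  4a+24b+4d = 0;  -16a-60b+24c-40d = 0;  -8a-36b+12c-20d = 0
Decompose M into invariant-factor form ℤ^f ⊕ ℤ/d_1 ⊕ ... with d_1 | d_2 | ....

Answer: M ≅ ℤ/2 ⊕ ℤ/4 ⊕ ℤ/12 ⊕ ℤ/12

Derivation:
rank_ℚ(R)=4; free=4−4=0
SNF(R) diag = [2, 4, 12, 12] → torsion [2, 4, 12, 12]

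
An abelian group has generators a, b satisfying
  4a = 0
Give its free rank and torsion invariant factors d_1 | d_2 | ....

rank_ℚ(R)=1; free=2−1=1
SNF(R) diag = [4] → torsion [4]

Answer: M ≅ ℤ^1 ⊕ ℤ/4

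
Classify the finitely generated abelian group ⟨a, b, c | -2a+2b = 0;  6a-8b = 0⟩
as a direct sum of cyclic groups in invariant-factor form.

Answer: M ≅ ℤ^1 ⊕ ℤ/2 ⊕ ℤ/2

Derivation:
rank_ℚ(R)=2; free=3−2=1
SNF(R) diag = [2, 2] → torsion [2, 2]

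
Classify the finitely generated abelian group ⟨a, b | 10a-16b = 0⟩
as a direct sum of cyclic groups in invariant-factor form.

rank_ℚ(R)=1; free=2−1=1
SNF(R) diag = [2] → torsion [2]

Answer: M ≅ ℤ^1 ⊕ ℤ/2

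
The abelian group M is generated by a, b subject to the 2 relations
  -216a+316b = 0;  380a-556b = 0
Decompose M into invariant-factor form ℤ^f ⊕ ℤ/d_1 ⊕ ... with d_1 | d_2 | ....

Answer: M ≅ ℤ/4 ⊕ ℤ/4

Derivation:
rank_ℚ(R)=2; free=2−2=0
SNF(R) diag = [4, 4] → torsion [4, 4]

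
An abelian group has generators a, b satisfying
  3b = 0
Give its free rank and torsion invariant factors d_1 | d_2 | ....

rank_ℚ(R)=1; free=2−1=1
SNF(R) diag = [3] → torsion [3]

Answer: M ≅ ℤ^1 ⊕ ℤ/3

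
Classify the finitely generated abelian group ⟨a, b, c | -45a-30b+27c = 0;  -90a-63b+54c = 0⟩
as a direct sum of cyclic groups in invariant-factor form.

rank_ℚ(R)=2; free=3−2=1
SNF(R) diag = [3, 9] → torsion [3, 9]

Answer: M ≅ ℤ^1 ⊕ ℤ/3 ⊕ ℤ/9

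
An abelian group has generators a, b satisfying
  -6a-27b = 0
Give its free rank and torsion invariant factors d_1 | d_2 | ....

Answer: M ≅ ℤ^1 ⊕ ℤ/3

Derivation:
rank_ℚ(R)=1; free=2−1=1
SNF(R) diag = [3] → torsion [3]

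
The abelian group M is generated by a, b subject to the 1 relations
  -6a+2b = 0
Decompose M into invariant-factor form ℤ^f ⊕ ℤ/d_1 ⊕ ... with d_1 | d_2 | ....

rank_ℚ(R)=1; free=2−1=1
SNF(R) diag = [2] → torsion [2]

Answer: M ≅ ℤ^1 ⊕ ℤ/2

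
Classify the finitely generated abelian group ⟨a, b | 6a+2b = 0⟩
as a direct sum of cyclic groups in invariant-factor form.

Answer: M ≅ ℤ^1 ⊕ ℤ/2

Derivation:
rank_ℚ(R)=1; free=2−1=1
SNF(R) diag = [2] → torsion [2]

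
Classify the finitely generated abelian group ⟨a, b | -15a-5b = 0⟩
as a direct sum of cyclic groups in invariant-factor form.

rank_ℚ(R)=1; free=2−1=1
SNF(R) diag = [5] → torsion [5]

Answer: M ≅ ℤ^1 ⊕ ℤ/5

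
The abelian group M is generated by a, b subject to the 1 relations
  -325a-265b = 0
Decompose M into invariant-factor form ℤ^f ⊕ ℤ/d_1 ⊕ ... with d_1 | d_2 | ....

rank_ℚ(R)=1; free=2−1=1
SNF(R) diag = [5] → torsion [5]

Answer: M ≅ ℤ^1 ⊕ ℤ/5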